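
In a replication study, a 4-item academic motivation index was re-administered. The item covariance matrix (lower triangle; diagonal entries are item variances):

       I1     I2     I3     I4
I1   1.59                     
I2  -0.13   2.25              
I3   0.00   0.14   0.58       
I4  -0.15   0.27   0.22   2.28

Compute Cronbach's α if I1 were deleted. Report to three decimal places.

α = 0.297

Remaining items: I2, I3, I4 (k = 3).
ΣVar(i) = 2.25 + 0.58 + 2.28 = 5.11
σ²_total = 5.11 + 2 × 0.63 = 6.37
α (item deleted) = (3/2)·(1 − 5.11/6.37) = 0.297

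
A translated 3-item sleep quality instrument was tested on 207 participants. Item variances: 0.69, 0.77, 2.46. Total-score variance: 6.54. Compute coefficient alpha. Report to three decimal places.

α = 0.601

Σσ²ᵢ = 0.69 + 0.77 + 2.46 = 3.92
α = (k/(k−1))·(1 − Σσ²ᵢ/σ²_T) = (3/2)·(1 − 3.92/6.54) = 0.601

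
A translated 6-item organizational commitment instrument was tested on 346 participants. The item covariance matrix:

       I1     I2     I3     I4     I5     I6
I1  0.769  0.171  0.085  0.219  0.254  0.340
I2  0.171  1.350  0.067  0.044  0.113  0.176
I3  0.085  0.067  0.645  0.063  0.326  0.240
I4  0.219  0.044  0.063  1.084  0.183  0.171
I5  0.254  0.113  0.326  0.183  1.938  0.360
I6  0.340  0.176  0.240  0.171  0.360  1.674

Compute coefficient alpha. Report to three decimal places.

Σσ²ᵢ = 0.769 + 1.350 + 0.645 + 1.084 + 1.938 + 1.674 = 7.460
Sum of off-diagonal covariances = 2.812
Var(T) = 7.460 + 2 × 2.812 = 13.084
α = (k/(k−1))·(1 − Σσ²ᵢ/Var(T)) = (6/5)·(1 − 7.460/13.084) = 0.516

α = 0.516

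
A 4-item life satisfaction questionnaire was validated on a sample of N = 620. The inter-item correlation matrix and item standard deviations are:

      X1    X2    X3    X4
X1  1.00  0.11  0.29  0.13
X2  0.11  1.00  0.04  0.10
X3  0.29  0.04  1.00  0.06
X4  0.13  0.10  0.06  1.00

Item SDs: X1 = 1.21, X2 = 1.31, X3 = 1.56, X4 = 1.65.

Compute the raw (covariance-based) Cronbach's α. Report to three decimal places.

Σσ²ᵢ = 1.21² + 1.31² + 1.56² + 1.65² = 8.3363
Covariances σ_ij = r_ij · s_i · s_j:
  σ(X1,X2) = 0.11 × 1.21 × 1.31 = 0.1744
  σ(X1,X3) = 0.29 × 1.21 × 1.56 = 0.5474
  σ(X1,X4) = 0.13 × 1.21 × 1.65 = 0.2595
  σ(X2,X3) = 0.04 × 1.31 × 1.56 = 0.0817
  σ(X2,X4) = 0.10 × 1.31 × 1.65 = 0.2162
  σ(X3,X4) = 0.06 × 1.56 × 1.65 = 0.1544
σ²_T = Σσ²ᵢ + 2·Σσ_ij = 8.3363 + 2 × 1.4336 = 11.2035
α = (4/3)·(1 − 8.3363/11.2035) = 0.341

α = 0.341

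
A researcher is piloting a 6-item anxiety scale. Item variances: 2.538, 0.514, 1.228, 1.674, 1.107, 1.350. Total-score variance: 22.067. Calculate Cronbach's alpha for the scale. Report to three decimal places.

ΣVar(i) = 2.538 + 0.514 + 1.228 + 1.674 + 1.107 + 1.350 = 8.411
α = (k/(k−1))·(1 − ΣVar(i)/σ²_total) = (6/5)·(1 − 8.411/22.067) = 0.743

α = 0.743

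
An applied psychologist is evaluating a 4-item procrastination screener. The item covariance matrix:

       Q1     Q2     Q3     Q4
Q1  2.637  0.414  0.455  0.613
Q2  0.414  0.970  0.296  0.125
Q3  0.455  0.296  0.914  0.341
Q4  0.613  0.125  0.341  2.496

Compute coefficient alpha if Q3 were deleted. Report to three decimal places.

Remaining items: Q1, Q2, Q4 (k = 3).
ΣVar(i) = 2.637 + 0.970 + 2.496 = 6.103
σ²_total = 6.103 + 2 × 1.152 = 8.407
α (item deleted) = (3/2)·(1 − 6.103/8.407) = 0.411

coefficient alpha = 0.411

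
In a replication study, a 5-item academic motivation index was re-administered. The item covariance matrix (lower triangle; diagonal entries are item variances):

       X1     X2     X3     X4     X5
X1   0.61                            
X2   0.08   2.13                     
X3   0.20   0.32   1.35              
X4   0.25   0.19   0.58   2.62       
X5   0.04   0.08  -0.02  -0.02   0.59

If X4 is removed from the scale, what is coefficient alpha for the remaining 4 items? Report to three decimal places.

coefficient alpha = 0.307

Remaining items: X1, X2, X3, X5 (k = 4).
ΣVar(i) = 0.61 + 2.13 + 1.35 + 0.59 = 4.68
σ²_T = 4.68 + 2 × 0.70 = 6.08
α (item deleted) = (4/3)·(1 − 4.68/6.08) = 0.307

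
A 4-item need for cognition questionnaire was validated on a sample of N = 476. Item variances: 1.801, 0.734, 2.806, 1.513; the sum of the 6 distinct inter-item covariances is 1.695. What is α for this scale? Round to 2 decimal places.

sum of item variances = 1.801 + 0.734 + 2.806 + 1.513 = 6.854
Sum of distinct covariances = 1.695
Var(T) = sum of item variances + 2·Σcov = 6.854 + 2 × 1.695 = 10.244
α = (4/3)·(1 − 6.854/10.244) = 0.44

α = 0.44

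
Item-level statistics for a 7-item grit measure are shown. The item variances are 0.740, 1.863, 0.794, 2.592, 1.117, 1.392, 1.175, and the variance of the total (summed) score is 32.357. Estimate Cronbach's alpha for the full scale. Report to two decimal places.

Σσ²ᵢ = 0.740 + 1.863 + 0.794 + 2.592 + 1.117 + 1.392 + 1.175 = 9.673
α = (k/(k−1))·(1 − Σσ²ᵢ/σ²_total) = (7/6)·(1 − 9.673/32.357) = 0.82

Cronbach's alpha = 0.82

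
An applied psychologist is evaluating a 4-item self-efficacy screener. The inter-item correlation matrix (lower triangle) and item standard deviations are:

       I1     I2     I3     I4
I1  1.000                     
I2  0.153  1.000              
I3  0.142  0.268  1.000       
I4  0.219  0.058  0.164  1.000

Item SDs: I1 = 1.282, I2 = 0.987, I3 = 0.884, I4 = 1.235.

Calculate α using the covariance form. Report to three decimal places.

α = 0.433

Σσ²ᵢ = 1.282² + 0.987² + 0.884² + 1.235² = 4.9244
Covariances σ_ij = r_ij · s_i · s_j:
  σ(I1,I2) = 0.153 × 1.282 × 0.987 = 0.1936
  σ(I1,I3) = 0.142 × 1.282 × 0.884 = 0.1609
  σ(I1,I4) = 0.219 × 1.282 × 1.235 = 0.3467
  σ(I2,I3) = 0.268 × 0.987 × 0.884 = 0.2338
  σ(I2,I4) = 0.058 × 0.987 × 1.235 = 0.0707
  σ(I3,I4) = 0.164 × 0.884 × 1.235 = 0.1790
σ²_T = Σσ²ᵢ + 2·Σσ_ij = 4.9244 + 2 × 1.1847 = 7.2938
α = (4/3)·(1 − 4.9244/7.2938) = 0.433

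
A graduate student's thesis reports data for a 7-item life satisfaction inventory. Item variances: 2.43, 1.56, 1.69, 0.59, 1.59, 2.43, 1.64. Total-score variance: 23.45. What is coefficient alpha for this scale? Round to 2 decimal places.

coefficient alpha = 0.57

Σσ²ᵢ = 2.43 + 1.56 + 1.69 + 0.59 + 1.59 + 2.43 + 1.64 = 11.93
α = (k/(k−1))·(1 − Σσ²ᵢ/σ²_T) = (7/6)·(1 − 11.93/23.45) = 0.57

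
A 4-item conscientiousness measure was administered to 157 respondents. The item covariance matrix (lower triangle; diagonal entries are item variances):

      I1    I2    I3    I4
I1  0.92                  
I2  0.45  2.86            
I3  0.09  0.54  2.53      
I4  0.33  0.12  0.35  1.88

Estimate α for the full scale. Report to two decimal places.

ΣVar(i) = 0.92 + 2.86 + 2.53 + 1.88 = 8.19
Sum of the distinct covariances = 1.88
Var(T) = 8.19 + 2 × 1.88 = 11.95
α = (k/(k−1))·(1 − ΣVar(i)/Var(T)) = (4/3)·(1 − 8.19/11.95) = 0.42

α = 0.42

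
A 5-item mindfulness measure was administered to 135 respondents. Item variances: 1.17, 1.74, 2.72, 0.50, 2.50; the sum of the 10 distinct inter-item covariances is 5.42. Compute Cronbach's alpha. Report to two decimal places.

Cronbach's alpha = 0.70

sum of item variances = 1.17 + 1.74 + 2.72 + 0.50 + 2.50 = 8.63
Sum of distinct covariances = 5.42
Var(T) = sum of item variances + 2·Σcov = 8.63 + 2 × 5.42 = 19.47
α = (5/4)·(1 − 8.63/19.47) = 0.70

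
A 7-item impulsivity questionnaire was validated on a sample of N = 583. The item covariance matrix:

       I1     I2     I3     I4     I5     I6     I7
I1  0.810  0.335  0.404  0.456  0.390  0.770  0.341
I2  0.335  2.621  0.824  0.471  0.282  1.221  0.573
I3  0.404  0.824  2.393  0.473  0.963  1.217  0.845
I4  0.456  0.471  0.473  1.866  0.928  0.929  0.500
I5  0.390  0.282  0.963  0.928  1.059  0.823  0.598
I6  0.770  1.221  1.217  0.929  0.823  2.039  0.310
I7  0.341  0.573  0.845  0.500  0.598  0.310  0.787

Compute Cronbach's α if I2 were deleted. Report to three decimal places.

Remaining items: I1, I3, I4, I5, I6, I7 (k = 6).
sum of item variances = 0.810 + 2.393 + 1.866 + 1.059 + 2.039 + 0.787 = 8.954
σ²_total = 8.954 + 2 × 9.947 = 28.848
α (item deleted) = (6/5)·(1 − 8.954/28.848) = 0.828

α = 0.828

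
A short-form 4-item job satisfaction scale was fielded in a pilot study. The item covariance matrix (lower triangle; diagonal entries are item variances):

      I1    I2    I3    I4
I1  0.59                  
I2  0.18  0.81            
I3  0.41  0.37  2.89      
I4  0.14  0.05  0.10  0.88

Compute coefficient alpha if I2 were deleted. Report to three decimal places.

coefficient alpha = 0.345

Remaining items: I1, I3, I4 (k = 3).
Σσᵢ² = 0.59 + 2.89 + 0.88 = 4.36
σ²_T = 4.36 + 2 × 0.65 = 5.66
α (item deleted) = (3/2)·(1 − 4.36/5.66) = 0.345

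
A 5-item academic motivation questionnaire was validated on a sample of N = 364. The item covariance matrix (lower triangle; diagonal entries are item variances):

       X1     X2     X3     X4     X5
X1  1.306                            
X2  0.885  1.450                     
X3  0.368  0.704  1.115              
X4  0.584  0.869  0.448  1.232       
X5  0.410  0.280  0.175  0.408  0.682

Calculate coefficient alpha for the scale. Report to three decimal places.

Σσ²ᵢ = 1.306 + 1.450 + 1.115 + 1.232 + 0.682 = 5.785
Sum of off-diagonal covariances = 5.131
total variance = 5.785 + 2 × 5.131 = 16.047
α = (k/(k−1))·(1 − Σσ²ᵢ/total variance) = (5/4)·(1 − 5.785/16.047) = 0.799

coefficient alpha = 0.799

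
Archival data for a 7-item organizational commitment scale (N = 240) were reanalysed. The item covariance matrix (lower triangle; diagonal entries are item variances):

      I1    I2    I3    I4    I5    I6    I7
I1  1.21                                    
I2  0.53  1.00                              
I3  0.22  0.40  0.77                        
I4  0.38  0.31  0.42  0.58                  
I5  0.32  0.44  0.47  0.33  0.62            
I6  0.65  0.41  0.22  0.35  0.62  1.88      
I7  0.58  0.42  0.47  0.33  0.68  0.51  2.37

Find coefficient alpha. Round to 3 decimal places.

Σσ²ᵢ = 1.21 + 1.00 + 0.77 + 0.58 + 0.62 + 1.88 + 2.37 = 8.43
Sum of the distinct covariances = 9.06
Var(T) = 8.43 + 2 × 9.06 = 26.55
α = (k/(k−1))·(1 − Σσ²ᵢ/Var(T)) = (7/6)·(1 − 8.43/26.55) = 0.796

α = 0.796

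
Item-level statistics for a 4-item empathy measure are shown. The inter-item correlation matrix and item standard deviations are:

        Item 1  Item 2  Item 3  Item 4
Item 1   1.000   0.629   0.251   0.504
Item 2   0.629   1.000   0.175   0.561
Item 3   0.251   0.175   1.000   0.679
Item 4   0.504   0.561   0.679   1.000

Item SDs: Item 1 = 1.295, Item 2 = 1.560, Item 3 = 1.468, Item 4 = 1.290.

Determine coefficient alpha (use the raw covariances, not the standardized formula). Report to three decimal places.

Σσ²ᵢ = 1.295² + 1.560² + 1.468² + 1.290² = 7.9297
Covariances σ_ij = r_ij · s_i · s_j:
  σ(Item 1,Item 2) = 0.629 × 1.295 × 1.560 = 1.2707
  σ(Item 1,Item 3) = 0.251 × 1.295 × 1.468 = 0.4772
  σ(Item 1,Item 4) = 0.504 × 1.295 × 1.290 = 0.8420
  σ(Item 2,Item 3) = 0.175 × 1.560 × 1.468 = 0.4008
  σ(Item 2,Item 4) = 0.561 × 1.560 × 1.290 = 1.1290
  σ(Item 3,Item 4) = 0.679 × 1.468 × 1.290 = 1.2858
σ²_T = Σσ²ᵢ + 2·Σσ_ij = 7.9297 + 2 × 5.4055 = 18.7407
α = (4/3)·(1 − 7.9297/18.7407) = 0.769

α = 0.769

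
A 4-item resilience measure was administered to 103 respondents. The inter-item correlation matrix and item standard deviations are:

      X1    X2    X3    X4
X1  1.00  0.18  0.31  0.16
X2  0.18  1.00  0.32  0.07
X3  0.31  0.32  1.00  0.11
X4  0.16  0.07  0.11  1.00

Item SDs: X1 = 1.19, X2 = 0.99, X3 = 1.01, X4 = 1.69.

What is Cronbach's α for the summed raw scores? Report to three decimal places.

α = 0.437

Σσ²ᵢ = 1.19² + 0.99² + 1.01² + 1.69² = 6.2724
Covariances σ_ij = r_ij · s_i · s_j:
  σ(X1,X2) = 0.18 × 1.19 × 0.99 = 0.2121
  σ(X1,X3) = 0.31 × 1.19 × 1.01 = 0.3726
  σ(X1,X4) = 0.16 × 1.19 × 1.69 = 0.3218
  σ(X2,X3) = 0.32 × 0.99 × 1.01 = 0.3200
  σ(X2,X4) = 0.07 × 0.99 × 1.69 = 0.1171
  σ(X3,X4) = 0.11 × 1.01 × 1.69 = 0.1878
σ²_T = Σσ²ᵢ + 2·Σσ_ij = 6.2724 + 2 × 1.5314 = 9.3352
α = (4/3)·(1 − 6.2724/9.3352) = 0.437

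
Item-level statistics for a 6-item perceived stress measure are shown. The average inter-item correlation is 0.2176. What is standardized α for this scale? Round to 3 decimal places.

Standardized α = k·r̄ / (1 + (k−1)·r̄) = 6 × 0.2176 / (1 + 5 × 0.2176)
  = 1.3056 / 2.0880 = 0.625

α = 0.625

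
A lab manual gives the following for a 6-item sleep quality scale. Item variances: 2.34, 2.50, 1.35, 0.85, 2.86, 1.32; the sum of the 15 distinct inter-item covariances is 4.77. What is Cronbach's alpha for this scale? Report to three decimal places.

Σσᵢ² = 2.34 + 2.50 + 1.35 + 0.85 + 2.86 + 1.32 = 11.22
Sum of distinct covariances = 4.77
total variance = Σσᵢ² + 2·Σcov = 11.22 + 2 × 4.77 = 20.76
α = (6/5)·(1 − 11.22/20.76) = 0.551

Cronbach's alpha = 0.551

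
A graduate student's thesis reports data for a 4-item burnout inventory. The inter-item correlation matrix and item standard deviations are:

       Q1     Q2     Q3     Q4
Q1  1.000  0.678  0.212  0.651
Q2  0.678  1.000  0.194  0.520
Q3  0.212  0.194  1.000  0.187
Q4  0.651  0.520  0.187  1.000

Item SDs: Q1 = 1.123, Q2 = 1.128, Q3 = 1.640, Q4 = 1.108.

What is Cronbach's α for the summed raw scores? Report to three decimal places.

Σσ²ᵢ = 1.123² + 1.128² + 1.640² + 1.108² = 6.4508
Covariances σ_ij = r_ij · s_i · s_j:
  σ(Q1,Q2) = 0.678 × 1.123 × 1.128 = 0.8589
  σ(Q1,Q3) = 0.212 × 1.123 × 1.640 = 0.3904
  σ(Q1,Q4) = 0.651 × 1.123 × 1.108 = 0.8100
  σ(Q2,Q3) = 0.194 × 1.128 × 1.640 = 0.3589
  σ(Q2,Q4) = 0.520 × 1.128 × 1.108 = 0.6499
  σ(Q3,Q4) = 0.187 × 1.640 × 1.108 = 0.3398
σ²_T = Σσ²ᵢ + 2·Σσ_ij = 6.4508 + 2 × 3.4079 = 13.2666
α = (4/3)·(1 − 6.4508/13.2666) = 0.685

α = 0.685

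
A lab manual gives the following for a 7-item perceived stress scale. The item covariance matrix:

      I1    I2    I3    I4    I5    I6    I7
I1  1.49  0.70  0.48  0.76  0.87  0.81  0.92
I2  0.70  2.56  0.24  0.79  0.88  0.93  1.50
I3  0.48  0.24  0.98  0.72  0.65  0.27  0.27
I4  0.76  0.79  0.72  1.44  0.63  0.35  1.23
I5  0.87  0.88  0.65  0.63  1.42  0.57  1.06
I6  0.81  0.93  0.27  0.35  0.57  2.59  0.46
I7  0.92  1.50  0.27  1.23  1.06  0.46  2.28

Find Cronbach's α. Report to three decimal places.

ΣVar(i) = 1.49 + 2.56 + 0.98 + 1.44 + 1.42 + 2.59 + 2.28 = 12.76
Σ_{i<j} σ_ij = 15.09
total variance = 12.76 + 2 × 15.09 = 42.94
α = (k/(k−1))·(1 − ΣVar(i)/total variance) = (7/6)·(1 − 12.76/42.94) = 0.820

α = 0.820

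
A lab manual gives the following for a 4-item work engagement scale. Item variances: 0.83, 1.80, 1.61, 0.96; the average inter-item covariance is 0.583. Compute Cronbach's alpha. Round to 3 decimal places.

Cronbach's alpha = 0.765

Σσᵢ² = 0.83 + 1.80 + 1.61 + 0.96 = 5.20
Sum of the 6 distinct covariances = 6 × 0.583 = 3.498
Var(T) = Σσᵢ² + 2·Σcov = 5.20 + 2 × 3.498 = 12.196
α = (4/3)·(1 − 5.20/12.196) = 0.765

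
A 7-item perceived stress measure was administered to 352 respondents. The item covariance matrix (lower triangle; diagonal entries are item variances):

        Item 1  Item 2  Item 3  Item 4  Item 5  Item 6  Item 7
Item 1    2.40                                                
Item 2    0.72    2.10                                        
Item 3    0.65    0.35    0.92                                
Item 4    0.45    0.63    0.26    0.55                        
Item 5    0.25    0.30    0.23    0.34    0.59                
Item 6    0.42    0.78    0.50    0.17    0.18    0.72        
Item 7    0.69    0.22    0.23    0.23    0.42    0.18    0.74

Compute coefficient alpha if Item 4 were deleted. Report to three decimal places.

Remaining items: Item 1, Item 2, Item 3, Item 5, Item 6, Item 7 (k = 6).
ΣVar(i) = 2.40 + 2.10 + 0.92 + 0.59 + 0.72 + 0.74 = 7.47
total variance = 7.47 + 2 × 6.12 = 19.71
α (item deleted) = (6/5)·(1 − 7.47/19.71) = 0.745

coefficient alpha = 0.745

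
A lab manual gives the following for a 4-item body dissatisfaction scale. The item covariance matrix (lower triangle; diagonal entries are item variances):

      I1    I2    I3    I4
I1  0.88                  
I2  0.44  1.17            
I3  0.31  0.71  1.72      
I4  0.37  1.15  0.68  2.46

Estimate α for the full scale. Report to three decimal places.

α = 0.720

Σσᵢ² = 0.88 + 1.17 + 1.72 + 2.46 = 6.23
Sum of the distinct covariances = 3.66
σ²_total = 6.23 + 2 × 3.66 = 13.55
α = (k/(k−1))·(1 − Σσᵢ²/σ²_total) = (4/3)·(1 − 6.23/13.55) = 0.720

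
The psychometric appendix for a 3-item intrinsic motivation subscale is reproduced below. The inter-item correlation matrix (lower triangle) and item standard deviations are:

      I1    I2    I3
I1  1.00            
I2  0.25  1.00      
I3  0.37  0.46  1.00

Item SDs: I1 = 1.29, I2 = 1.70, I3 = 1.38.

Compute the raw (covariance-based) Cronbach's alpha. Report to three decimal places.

α = 0.622

Σσ²ᵢ = 1.29² + 1.70² + 1.38² = 6.4585
Covariances σ_ij = r_ij · s_i · s_j:
  σ(I1,I2) = 0.25 × 1.29 × 1.70 = 0.5483
  σ(I1,I3) = 0.37 × 1.29 × 1.38 = 0.6587
  σ(I2,I3) = 0.46 × 1.70 × 1.38 = 1.0792
σ²_T = Σσ²ᵢ + 2·Σσ_ij = 6.4585 + 2 × 2.2862 = 11.0309
α = (3/2)·(1 − 6.4585/11.0309) = 0.622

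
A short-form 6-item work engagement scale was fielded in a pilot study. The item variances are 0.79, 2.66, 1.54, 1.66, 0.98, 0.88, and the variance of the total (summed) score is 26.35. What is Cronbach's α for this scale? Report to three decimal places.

Cronbach's α = 0.812

Σσᵢ² = 0.79 + 2.66 + 1.54 + 1.66 + 0.98 + 0.88 = 8.51
α = (k/(k−1))·(1 − Σσᵢ²/total variance) = (6/5)·(1 − 8.51/26.35) = 0.812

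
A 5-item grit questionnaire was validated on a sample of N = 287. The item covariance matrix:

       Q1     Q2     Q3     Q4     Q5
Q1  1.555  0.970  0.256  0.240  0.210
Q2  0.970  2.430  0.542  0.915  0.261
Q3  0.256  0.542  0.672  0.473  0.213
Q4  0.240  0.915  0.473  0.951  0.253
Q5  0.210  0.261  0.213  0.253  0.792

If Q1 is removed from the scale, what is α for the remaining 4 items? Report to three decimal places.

Remaining items: Q2, Q3, Q4, Q5 (k = 4).
Σσᵢ² = 2.430 + 0.672 + 0.951 + 0.792 = 4.845
σ²_T = 4.845 + 2 × 2.657 = 10.159
α (item deleted) = (4/3)·(1 − 4.845/10.159) = 0.697

α = 0.697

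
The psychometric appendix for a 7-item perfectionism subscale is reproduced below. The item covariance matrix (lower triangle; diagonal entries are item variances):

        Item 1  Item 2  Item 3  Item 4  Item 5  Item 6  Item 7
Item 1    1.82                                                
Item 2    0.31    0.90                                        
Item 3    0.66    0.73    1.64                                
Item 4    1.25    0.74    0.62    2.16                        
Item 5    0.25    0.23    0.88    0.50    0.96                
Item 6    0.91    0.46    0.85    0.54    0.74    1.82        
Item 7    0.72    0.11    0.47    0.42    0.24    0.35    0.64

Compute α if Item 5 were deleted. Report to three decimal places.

α = 0.805

Remaining items: Item 1, Item 2, Item 3, Item 4, Item 6, Item 7 (k = 6).
Σσᵢ² = 1.82 + 0.90 + 1.64 + 2.16 + 1.82 + 0.64 = 8.98
σ²_T = 8.98 + 2 × 9.14 = 27.26
α (item deleted) = (6/5)·(1 − 8.98/27.26) = 0.805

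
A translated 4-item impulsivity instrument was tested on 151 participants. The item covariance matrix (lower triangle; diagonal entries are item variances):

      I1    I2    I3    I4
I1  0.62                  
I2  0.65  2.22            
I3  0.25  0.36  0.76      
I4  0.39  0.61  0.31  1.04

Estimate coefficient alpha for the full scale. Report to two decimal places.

coefficient alpha = 0.70

Σσ²ᵢ = 0.62 + 2.22 + 0.76 + 1.04 = 4.64
Σ_{i<j} σ_ij = 2.57
Var(T) = 4.64 + 2 × 2.57 = 9.78
α = (k/(k−1))·(1 − Σσ²ᵢ/Var(T)) = (4/3)·(1 − 4.64/9.78) = 0.70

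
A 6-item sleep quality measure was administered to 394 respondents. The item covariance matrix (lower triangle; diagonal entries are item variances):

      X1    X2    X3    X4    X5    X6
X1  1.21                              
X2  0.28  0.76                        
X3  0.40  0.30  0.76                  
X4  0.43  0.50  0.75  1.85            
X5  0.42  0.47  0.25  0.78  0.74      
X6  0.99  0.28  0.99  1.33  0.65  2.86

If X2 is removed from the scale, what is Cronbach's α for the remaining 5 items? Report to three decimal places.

α = 0.817

Remaining items: X1, X3, X4, X5, X6 (k = 5).
ΣVar(i) = 1.21 + 0.76 + 1.85 + 0.74 + 2.86 = 7.42
σ²_total = 7.42 + 2 × 6.99 = 21.40
α (item deleted) = (5/4)·(1 − 7.42/21.40) = 0.817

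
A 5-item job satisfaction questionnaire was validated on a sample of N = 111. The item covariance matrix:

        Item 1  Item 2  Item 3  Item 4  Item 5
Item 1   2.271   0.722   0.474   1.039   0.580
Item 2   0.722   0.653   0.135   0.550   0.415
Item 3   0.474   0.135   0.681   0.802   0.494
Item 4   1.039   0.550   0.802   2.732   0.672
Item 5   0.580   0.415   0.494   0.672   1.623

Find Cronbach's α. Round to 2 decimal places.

Σσᵢ² = 2.271 + 0.653 + 0.681 + 2.732 + 1.623 = 7.960
Sum of the distinct covariances = 5.883
σ²_total = 7.960 + 2 × 5.883 = 19.726
α = (k/(k−1))·(1 − Σσᵢ²/σ²_total) = (5/4)·(1 − 7.960/19.726) = 0.75

α = 0.75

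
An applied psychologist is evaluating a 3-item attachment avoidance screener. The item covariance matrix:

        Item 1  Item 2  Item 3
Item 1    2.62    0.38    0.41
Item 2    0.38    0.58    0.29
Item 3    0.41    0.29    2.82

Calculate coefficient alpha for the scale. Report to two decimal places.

Σσ²ᵢ = 2.62 + 0.58 + 2.82 = 6.02
Sum of off-diagonal covariances = 1.08
total variance = 6.02 + 2 × 1.08 = 8.18
α = (k/(k−1))·(1 − Σσ²ᵢ/total variance) = (3/2)·(1 − 6.02/8.18) = 0.40

α = 0.40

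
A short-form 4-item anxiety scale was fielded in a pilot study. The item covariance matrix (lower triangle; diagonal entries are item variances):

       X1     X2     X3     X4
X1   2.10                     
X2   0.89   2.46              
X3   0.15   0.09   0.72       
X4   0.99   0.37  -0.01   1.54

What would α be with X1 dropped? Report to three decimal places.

Remaining items: X2, X3, X4 (k = 3).
Σσᵢ² = 2.46 + 0.72 + 1.54 = 4.72
Var(T) = 4.72 + 2 × 0.45 = 5.62
α (item deleted) = (3/2)·(1 − 4.72/5.62) = 0.240

α = 0.240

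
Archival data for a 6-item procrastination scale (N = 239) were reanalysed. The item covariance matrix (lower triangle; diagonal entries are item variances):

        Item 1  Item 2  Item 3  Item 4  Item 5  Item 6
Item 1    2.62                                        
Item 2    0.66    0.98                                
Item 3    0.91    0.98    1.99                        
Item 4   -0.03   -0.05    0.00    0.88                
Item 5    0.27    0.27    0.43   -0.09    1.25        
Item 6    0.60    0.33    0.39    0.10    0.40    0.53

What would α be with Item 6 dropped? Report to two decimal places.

α = 0.58

Remaining items: Item 1, Item 2, Item 3, Item 4, Item 5 (k = 5).
ΣVar(i) = 2.62 + 0.98 + 1.99 + 0.88 + 1.25 = 7.72
σ²_total = 7.72 + 2 × 3.35 = 14.42
α (item deleted) = (5/4)·(1 − 7.72/14.42) = 0.58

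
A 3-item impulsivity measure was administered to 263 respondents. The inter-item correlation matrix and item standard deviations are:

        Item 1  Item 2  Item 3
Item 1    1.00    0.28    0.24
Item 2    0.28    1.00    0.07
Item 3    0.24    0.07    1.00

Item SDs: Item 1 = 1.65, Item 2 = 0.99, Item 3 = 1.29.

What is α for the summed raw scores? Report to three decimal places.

α = 0.424

Σσ²ᵢ = 1.65² + 0.99² + 1.29² = 5.3667
Covariances σ_ij = r_ij · s_i · s_j:
  σ(Item 1,Item 2) = 0.28 × 1.65 × 0.99 = 0.4574
  σ(Item 1,Item 3) = 0.24 × 1.65 × 1.29 = 0.5108
  σ(Item 2,Item 3) = 0.07 × 0.99 × 1.29 = 0.0894
σ²_T = Σσ²ᵢ + 2·Σσ_ij = 5.3667 + 2 × 1.0576 = 7.4819
α = (3/2)·(1 − 5.3667/7.4819) = 0.424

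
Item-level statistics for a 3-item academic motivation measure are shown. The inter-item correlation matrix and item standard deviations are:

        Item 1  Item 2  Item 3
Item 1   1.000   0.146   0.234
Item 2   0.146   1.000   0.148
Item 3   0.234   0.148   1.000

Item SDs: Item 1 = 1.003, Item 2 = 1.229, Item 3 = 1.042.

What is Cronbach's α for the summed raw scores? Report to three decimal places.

Cronbach's α = 0.381

Σσ²ᵢ = 1.003² + 1.229² + 1.042² = 3.6022
Covariances σ_ij = r_ij · s_i · s_j:
  σ(Item 1,Item 2) = 0.146 × 1.003 × 1.229 = 0.1800
  σ(Item 1,Item 3) = 0.234 × 1.003 × 1.042 = 0.2446
  σ(Item 2,Item 3) = 0.148 × 1.229 × 1.042 = 0.1895
σ²_T = Σσ²ᵢ + 2·Σσ_ij = 3.6022 + 2 × 0.6141 = 4.8304
α = (3/2)·(1 − 3.6022/4.8304) = 0.381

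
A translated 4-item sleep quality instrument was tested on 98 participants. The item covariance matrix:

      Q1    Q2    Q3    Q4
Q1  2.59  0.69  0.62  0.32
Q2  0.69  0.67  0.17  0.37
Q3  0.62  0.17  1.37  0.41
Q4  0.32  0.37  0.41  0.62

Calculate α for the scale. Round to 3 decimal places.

α = 0.661

ΣVar(i) = 2.59 + 0.67 + 1.37 + 0.62 = 5.25
Σ_{i<j} σ_ij = 2.58
σ²_T = 5.25 + 2 × 2.58 = 10.41
α = (k/(k−1))·(1 − ΣVar(i)/σ²_T) = (4/3)·(1 − 5.25/10.41) = 0.661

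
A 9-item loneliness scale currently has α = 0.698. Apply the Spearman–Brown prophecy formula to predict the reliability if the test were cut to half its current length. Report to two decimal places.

Length factor m = 1/2
α' = m·α / (1 − (1−m)·α)
   = 1/2 × 0.698 / (1 − (1 − 1/2) × 0.698)
   = 0.3490 / 0.6510 = 0.54

predicted reliability = 0.54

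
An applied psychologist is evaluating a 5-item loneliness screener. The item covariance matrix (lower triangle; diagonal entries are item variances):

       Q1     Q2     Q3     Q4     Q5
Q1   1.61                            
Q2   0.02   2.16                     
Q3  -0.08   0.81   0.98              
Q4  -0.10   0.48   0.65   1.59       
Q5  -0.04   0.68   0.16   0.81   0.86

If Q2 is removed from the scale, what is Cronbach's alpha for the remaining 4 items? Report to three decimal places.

Remaining items: Q1, Q3, Q4, Q5 (k = 4).
Σσᵢ² = 1.61 + 0.98 + 1.59 + 0.86 = 5.04
Var(T) = 5.04 + 2 × 1.40 = 7.84
α (item deleted) = (4/3)·(1 − 5.04/7.84) = 0.476

α = 0.476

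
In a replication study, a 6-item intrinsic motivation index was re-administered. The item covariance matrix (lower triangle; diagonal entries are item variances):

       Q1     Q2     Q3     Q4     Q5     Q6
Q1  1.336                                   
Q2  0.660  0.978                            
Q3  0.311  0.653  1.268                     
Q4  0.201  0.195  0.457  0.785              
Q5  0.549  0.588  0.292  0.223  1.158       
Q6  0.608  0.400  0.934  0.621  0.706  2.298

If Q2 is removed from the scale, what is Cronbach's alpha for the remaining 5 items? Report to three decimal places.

Remaining items: Q1, Q3, Q4, Q5, Q6 (k = 5).
ΣVar(i) = 1.336 + 1.268 + 0.785 + 1.158 + 2.298 = 6.845
Var(T) = 6.845 + 2 × 4.902 = 16.649
α (item deleted) = (5/4)·(1 − 6.845/16.649) = 0.736

Cronbach's alpha = 0.736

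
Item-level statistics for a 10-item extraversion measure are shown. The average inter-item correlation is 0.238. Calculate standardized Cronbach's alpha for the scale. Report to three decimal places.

α = 0.757

Standardized α = k·r̄ / (1 + (k−1)·r̄) = 10 × 0.238 / (1 + 9 × 0.238)
  = 2.3800 / 3.1420 = 0.757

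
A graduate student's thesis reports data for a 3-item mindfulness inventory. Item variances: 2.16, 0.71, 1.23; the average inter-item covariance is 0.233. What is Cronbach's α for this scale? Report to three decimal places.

Σσ²ᵢ = 2.16 + 0.71 + 1.23 = 4.10
Sum of the 3 distinct covariances = 3 × 0.233 = 0.699
Var(T) = Σσ²ᵢ + 2·Σcov = 4.10 + 2 × 0.699 = 5.498
α = (3/2)·(1 − 4.10/5.498) = 0.381

Cronbach's α = 0.381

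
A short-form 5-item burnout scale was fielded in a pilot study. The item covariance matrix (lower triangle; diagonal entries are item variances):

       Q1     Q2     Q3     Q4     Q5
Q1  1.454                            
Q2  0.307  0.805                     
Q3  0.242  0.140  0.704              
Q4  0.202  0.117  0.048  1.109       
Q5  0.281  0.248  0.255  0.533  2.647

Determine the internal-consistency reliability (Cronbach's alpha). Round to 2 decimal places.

Σσᵢ² = 1.454 + 0.805 + 0.704 + 1.109 + 2.647 = 6.719
Sum of off-diagonal covariances = 2.373
σ²_total = 6.719 + 2 × 2.373 = 11.465
α = (k/(k−1))·(1 − Σσᵢ²/σ²_total) = (5/4)·(1 − 6.719/11.465) = 0.52

α = 0.52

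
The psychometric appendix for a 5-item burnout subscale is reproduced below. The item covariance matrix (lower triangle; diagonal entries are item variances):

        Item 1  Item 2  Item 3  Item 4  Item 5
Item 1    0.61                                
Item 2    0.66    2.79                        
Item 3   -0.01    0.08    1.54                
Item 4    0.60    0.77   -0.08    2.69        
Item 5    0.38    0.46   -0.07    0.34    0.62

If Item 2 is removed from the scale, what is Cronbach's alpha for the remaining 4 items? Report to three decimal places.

α = 0.398

Remaining items: Item 1, Item 3, Item 4, Item 5 (k = 4).
sum of item variances = 0.61 + 1.54 + 2.69 + 0.62 = 5.46
σ²_total = 5.46 + 2 × 1.16 = 7.78
α (item deleted) = (4/3)·(1 − 5.46/7.78) = 0.398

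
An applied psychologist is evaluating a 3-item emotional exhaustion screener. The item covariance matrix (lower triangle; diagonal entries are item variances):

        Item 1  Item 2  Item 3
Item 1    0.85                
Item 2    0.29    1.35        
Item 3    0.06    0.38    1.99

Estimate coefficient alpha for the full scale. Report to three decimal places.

α = 0.388

Σσ²ᵢ = 0.85 + 1.35 + 1.99 = 4.19
Σ_{i<j} σ_ij = 0.73
σ²_total = 4.19 + 2 × 0.73 = 5.65
α = (k/(k−1))·(1 − Σσ²ᵢ/σ²_total) = (3/2)·(1 − 4.19/5.65) = 0.388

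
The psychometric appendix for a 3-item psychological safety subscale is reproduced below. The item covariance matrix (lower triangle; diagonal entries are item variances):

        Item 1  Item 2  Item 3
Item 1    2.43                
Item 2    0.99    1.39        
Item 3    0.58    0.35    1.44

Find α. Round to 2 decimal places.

ΣVar(i) = 2.43 + 1.39 + 1.44 = 5.26
Σ_{i<j} σ_ij = 1.92
total variance = 5.26 + 2 × 1.92 = 9.10
α = (k/(k−1))·(1 − ΣVar(i)/total variance) = (3/2)·(1 − 5.26/9.10) = 0.63

α = 0.63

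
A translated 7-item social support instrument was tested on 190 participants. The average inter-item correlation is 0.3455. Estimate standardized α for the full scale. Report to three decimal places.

Standardized α = k·r̄ / (1 + (k−1)·r̄) = 7 × 0.3455 / (1 + 6 × 0.3455)
  = 2.4185 / 3.0730 = 0.787

standardized α = 0.787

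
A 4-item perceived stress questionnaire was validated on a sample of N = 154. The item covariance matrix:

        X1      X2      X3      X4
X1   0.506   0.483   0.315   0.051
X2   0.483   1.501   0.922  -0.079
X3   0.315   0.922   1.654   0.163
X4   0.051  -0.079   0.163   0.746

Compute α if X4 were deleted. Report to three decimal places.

α = 0.727

Remaining items: X1, X2, X3 (k = 3).
Σσ²ᵢ = 0.506 + 1.501 + 1.654 = 3.661
σ²_total = 3.661 + 2 × 1.720 = 7.101
α (item deleted) = (3/2)·(1 − 3.661/7.101) = 0.727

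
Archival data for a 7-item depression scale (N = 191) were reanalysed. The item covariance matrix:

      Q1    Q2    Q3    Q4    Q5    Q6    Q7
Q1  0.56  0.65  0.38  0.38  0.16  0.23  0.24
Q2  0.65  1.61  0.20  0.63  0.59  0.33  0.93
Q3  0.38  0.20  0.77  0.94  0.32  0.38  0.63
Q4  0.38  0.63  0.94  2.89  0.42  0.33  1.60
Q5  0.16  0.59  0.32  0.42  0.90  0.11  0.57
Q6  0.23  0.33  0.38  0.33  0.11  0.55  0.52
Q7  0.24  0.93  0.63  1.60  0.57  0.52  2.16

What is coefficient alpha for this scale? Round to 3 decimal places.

Σσ²ᵢ = 0.56 + 1.61 + 0.77 + 2.89 + 0.90 + 0.55 + 2.16 = 9.44
Sum of off-diagonal covariances = 10.54
σ²_T = 9.44 + 2 × 10.54 = 30.52
α = (k/(k−1))·(1 − Σσ²ᵢ/σ²_T) = (7/6)·(1 − 9.44/30.52) = 0.806

coefficient alpha = 0.806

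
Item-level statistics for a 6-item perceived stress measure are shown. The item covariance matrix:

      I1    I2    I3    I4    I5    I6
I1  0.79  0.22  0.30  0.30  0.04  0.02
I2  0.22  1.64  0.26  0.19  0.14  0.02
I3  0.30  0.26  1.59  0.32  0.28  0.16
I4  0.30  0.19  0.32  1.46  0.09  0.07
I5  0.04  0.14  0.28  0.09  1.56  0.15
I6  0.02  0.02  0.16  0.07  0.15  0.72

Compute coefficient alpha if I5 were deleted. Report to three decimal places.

coefficient alpha = 0.469

Remaining items: I1, I2, I3, I4, I6 (k = 5).
ΣVar(i) = 0.79 + 1.64 + 1.59 + 1.46 + 0.72 = 6.20
σ²_total = 6.20 + 2 × 1.86 = 9.92
α (item deleted) = (5/4)·(1 − 6.20/9.92) = 0.469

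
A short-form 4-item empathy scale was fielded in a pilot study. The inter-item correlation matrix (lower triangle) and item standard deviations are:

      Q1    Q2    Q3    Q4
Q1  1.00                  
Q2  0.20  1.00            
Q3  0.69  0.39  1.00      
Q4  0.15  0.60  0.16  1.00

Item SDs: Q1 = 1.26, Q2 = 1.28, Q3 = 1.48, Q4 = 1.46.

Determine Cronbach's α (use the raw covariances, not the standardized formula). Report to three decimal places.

Σσ²ᵢ = 1.26² + 1.28² + 1.48² + 1.46² = 7.5480
Covariances σ_ij = r_ij · s_i · s_j:
  σ(Q1,Q2) = 0.20 × 1.26 × 1.28 = 0.3226
  σ(Q1,Q3) = 0.69 × 1.26 × 1.48 = 1.2867
  σ(Q1,Q4) = 0.15 × 1.26 × 1.46 = 0.2759
  σ(Q2,Q3) = 0.39 × 1.28 × 1.48 = 0.7388
  σ(Q2,Q4) = 0.60 × 1.28 × 1.46 = 1.1213
  σ(Q3,Q4) = 0.16 × 1.48 × 1.46 = 0.3457
σ²_T = Σσ²ᵢ + 2·Σσ_ij = 7.5480 + 2 × 4.0910 = 15.7300
α = (4/3)·(1 − 7.5480/15.7300) = 0.694

Cronbach's α = 0.694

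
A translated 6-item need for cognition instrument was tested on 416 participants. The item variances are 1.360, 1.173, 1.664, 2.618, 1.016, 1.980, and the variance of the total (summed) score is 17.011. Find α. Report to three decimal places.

Σσᵢ² = 1.360 + 1.173 + 1.664 + 2.618 + 1.016 + 1.980 = 9.811
α = (k/(k−1))·(1 − Σσᵢ²/Var(T)) = (6/5)·(1 − 9.811/17.011) = 0.508

α = 0.508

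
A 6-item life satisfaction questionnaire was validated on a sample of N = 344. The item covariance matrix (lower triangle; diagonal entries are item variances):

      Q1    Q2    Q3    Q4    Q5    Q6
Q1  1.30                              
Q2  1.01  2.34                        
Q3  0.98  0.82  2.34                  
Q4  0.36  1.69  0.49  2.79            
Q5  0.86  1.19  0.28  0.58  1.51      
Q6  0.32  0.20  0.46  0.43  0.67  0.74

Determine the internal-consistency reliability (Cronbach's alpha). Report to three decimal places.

α = 0.783

ΣVar(i) = 1.30 + 2.34 + 2.34 + 2.79 + 1.51 + 0.74 = 11.02
Σ_{i<j} σ_ij = 10.34
σ²_T = 11.02 + 2 × 10.34 = 31.70
α = (k/(k−1))·(1 − ΣVar(i)/σ²_T) = (6/5)·(1 − 11.02/31.70) = 0.783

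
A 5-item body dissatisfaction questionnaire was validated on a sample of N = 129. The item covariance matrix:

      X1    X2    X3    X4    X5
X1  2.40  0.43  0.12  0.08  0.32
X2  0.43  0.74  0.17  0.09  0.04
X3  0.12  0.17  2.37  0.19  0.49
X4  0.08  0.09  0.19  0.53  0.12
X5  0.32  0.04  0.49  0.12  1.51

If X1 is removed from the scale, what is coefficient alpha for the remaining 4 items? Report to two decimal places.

coefficient alpha = 0.40

Remaining items: X2, X3, X4, X5 (k = 4).
Σσᵢ² = 0.74 + 2.37 + 0.53 + 1.51 = 5.15
total variance = 5.15 + 2 × 1.10 = 7.35
α (item deleted) = (4/3)·(1 − 5.15/7.35) = 0.40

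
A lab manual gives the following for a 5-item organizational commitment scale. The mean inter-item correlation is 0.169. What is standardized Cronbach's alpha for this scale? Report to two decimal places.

Standardized α = k·r̄ / (1 + (k−1)·r̄) = 5 × 0.169 / (1 + 4 × 0.169)
  = 0.8450 / 1.6760 = 0.50

α = 0.50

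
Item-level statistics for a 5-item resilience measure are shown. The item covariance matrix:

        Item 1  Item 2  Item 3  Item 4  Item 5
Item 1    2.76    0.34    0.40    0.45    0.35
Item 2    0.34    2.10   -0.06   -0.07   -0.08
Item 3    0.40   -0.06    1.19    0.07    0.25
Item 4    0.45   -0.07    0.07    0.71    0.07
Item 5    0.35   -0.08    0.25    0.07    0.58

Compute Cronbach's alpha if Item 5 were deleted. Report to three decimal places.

Remaining items: Item 1, Item 2, Item 3, Item 4 (k = 4).
Σσᵢ² = 2.76 + 2.10 + 1.19 + 0.71 = 6.76
σ²_total = 6.76 + 2 × 1.13 = 9.02
α (item deleted) = (4/3)·(1 − 6.76/9.02) = 0.334

Cronbach's alpha = 0.334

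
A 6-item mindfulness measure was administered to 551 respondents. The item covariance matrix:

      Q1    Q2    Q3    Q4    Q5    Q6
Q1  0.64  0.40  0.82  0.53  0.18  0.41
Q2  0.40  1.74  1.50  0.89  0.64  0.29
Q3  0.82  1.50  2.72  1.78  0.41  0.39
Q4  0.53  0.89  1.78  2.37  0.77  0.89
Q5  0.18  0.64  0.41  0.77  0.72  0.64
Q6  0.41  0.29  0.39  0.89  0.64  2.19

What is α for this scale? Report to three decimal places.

ΣVar(i) = 0.64 + 1.74 + 2.72 + 2.37 + 0.72 + 2.19 = 10.38
Sum of off-diagonal covariances = 10.54
Var(T) = 10.38 + 2 × 10.54 = 31.46
α = (k/(k−1))·(1 − ΣVar(i)/Var(T)) = (6/5)·(1 − 10.38/31.46) = 0.804

α = 0.804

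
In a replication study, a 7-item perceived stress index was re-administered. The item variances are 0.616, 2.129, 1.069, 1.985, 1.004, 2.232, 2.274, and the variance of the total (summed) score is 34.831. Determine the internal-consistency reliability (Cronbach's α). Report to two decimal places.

α = 0.79

Σσ²ᵢ = 0.616 + 2.129 + 1.069 + 1.985 + 1.004 + 2.232 + 2.274 = 11.309
α = (k/(k−1))·(1 − Σσ²ᵢ/σ²_total) = (7/6)·(1 − 11.309/34.831) = 0.79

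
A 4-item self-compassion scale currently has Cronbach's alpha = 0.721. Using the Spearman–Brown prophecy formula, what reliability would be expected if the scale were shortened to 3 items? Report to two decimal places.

predicted reliability = 0.66

Length factor m = 3/4 = 0.7500
α' = m·α / (1 − (1−m)·α)
   = 3/4 × 0.721 / (1 − (1 − 3/4) × 0.721)
   = 0.5407 / 0.8197 = 0.66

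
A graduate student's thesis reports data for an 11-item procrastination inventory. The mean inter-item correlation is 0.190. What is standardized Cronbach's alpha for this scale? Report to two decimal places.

standardized Cronbach's alpha = 0.72

Standardized α = k·r̄ / (1 + (k−1)·r̄) = 11 × 0.190 / (1 + 10 × 0.190)
  = 2.0900 / 2.9000 = 0.72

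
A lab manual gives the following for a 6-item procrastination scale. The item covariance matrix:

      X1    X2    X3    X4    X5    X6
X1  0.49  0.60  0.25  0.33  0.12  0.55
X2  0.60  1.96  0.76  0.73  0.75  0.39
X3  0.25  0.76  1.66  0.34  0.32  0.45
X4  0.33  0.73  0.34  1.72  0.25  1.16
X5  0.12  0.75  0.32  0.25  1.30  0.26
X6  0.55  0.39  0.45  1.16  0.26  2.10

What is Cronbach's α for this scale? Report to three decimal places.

sum of item variances = 0.49 + 1.96 + 1.66 + 1.72 + 1.30 + 2.10 = 9.23
Σ_{i<j} σ_ij = 7.26
Var(T) = 9.23 + 2 × 7.26 = 23.75
α = (k/(k−1))·(1 − sum of item variances/Var(T)) = (6/5)·(1 − 9.23/23.75) = 0.734

Cronbach's α = 0.734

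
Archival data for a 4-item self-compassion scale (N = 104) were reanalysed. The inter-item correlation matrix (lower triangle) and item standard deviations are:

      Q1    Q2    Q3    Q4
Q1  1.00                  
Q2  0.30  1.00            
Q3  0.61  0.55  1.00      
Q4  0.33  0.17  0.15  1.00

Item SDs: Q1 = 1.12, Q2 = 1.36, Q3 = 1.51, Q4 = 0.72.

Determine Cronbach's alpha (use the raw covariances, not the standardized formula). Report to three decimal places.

Cronbach's alpha = 0.695

Σσ²ᵢ = 1.12² + 1.36² + 1.51² + 0.72² = 5.9025
Covariances σ_ij = r_ij · s_i · s_j:
  σ(Q1,Q2) = 0.30 × 1.12 × 1.36 = 0.4570
  σ(Q1,Q3) = 0.61 × 1.12 × 1.51 = 1.0316
  σ(Q1,Q4) = 0.33 × 1.12 × 0.72 = 0.2661
  σ(Q2,Q3) = 0.55 × 1.36 × 1.51 = 1.1295
  σ(Q2,Q4) = 0.17 × 1.36 × 0.72 = 0.1665
  σ(Q3,Q4) = 0.15 × 1.51 × 0.72 = 0.1631
σ²_T = Σσ²ᵢ + 2·Σσ_ij = 5.9025 + 2 × 3.2138 = 12.3301
α = (4/3)·(1 − 5.9025/12.3301) = 0.695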